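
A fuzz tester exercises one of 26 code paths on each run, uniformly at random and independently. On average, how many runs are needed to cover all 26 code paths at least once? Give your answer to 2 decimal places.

100.21

After k distinct code paths have appeared, the next run gives a new one with probability (26-k)/26, so the expected wait for the (k+1)-th is 26/(26-k).
E[T] = 26/26 + 26/25 + 26/24 + ... + 26/2 + 26/1 = 26·H_{26}.
H_{26} = 3.854, so E[T] = 100.215.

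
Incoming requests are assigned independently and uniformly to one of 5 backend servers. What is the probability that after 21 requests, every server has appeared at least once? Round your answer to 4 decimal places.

0.9541

By inclusion–exclusion over which servers are missing,
P(all seen) = Σ_{j=0}^{5} (-1)^j C(5,j)((5-j)/5)^21
= 1.00000 - 0.04612 + 0.00022 - 0.00000 + 0.00000 - 0.00000
= 0.95410.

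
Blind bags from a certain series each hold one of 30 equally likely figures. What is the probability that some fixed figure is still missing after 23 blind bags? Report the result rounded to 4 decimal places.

0.4585

On each blind bag the fixed figure fails to appear with probability 29/30.
P(still missing after 23) = (29/30)^23 = 0.45853.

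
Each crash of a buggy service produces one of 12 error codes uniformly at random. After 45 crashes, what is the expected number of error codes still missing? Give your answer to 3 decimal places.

0.239

For each error code, P(unseen after 45) = (11/12)^45 = 0.0199.
By linearity of expectation, E[unseen] = 12·(11/12)^45 = 0.2392.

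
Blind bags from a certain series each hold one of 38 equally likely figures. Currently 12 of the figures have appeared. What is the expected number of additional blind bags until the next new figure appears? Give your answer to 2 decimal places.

1.46

The number of blind bags until the next new figure is geometric with success probability 26/38, so its mean is 38/26.
E = 38/26 = 1.462.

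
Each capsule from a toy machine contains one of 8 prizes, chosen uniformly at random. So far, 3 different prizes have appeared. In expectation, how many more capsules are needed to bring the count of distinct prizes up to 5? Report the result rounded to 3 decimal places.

3.600

The wait to go from k to k+1 distinct prizes is geometric with mean 8/(8-k).
Sum over k = 3,...,4: E = 8/5 + 8/4 = 3.6000.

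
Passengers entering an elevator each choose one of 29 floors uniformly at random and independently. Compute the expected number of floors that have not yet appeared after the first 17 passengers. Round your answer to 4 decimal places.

15.9705

For each floor, P(unseen after 17) = (28/29)^17 = 0.55071.
By linearity of expectation, E[unseen] = 29·(28/29)^17 = 15.97050.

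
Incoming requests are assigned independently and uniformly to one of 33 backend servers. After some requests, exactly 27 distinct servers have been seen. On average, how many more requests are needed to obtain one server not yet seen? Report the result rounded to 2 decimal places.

Each request yields a new server with probability (33-27)/33 = 6/33, so the wait is geometric with mean 33/6.
E = 33/6 = 5.500.

5.50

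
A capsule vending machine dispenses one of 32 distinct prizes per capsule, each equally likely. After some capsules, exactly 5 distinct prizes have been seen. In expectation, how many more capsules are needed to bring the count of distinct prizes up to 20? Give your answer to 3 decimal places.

The wait to go from k to k+1 distinct prizes is geometric with mean 32/(32-k).
Sum over k = 5,...,19: E = 32/27 + 32/26 + 32/25 + ... + 32/14 + 32/13 = 25.2239.

25.224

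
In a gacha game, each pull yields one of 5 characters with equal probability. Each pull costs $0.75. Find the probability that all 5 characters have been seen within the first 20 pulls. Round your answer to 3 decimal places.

By inclusion–exclusion over which characters are missing,
P(all seen) = Σ_{j=0}^{5} (-1)^j C(5,j)((5-j)/5)^20
= 1.0000 - 0.0576 + 0.0004 - 0.0000 + 0.0000 - 0.0000
= 0.9427.

0.943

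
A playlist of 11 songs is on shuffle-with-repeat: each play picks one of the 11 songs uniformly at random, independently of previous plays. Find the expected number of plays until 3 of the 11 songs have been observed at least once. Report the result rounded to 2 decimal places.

3.32

With k distinct songs already seen, the next new one arrives after an expected 11/(11-k) plays.
Sum over k = 0,...,2: E = 11/11 + 11/10 + 11/9 = 3.322.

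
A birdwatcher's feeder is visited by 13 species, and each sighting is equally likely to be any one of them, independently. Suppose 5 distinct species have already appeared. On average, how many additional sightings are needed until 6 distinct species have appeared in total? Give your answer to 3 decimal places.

1.625

The wait to go from k to k+1 distinct species is geometric with mean 13/(13-k).
Only the k = 5 term is needed: E = 13/8 = 1.6250.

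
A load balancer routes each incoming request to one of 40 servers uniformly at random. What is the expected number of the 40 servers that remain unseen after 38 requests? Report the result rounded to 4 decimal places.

For each server, P(unseen after 38) = (39/40)^38 = 0.38210.
By linearity of expectation, E[unseen] = 40·(39/40)^38 = 15.28394.

15.2839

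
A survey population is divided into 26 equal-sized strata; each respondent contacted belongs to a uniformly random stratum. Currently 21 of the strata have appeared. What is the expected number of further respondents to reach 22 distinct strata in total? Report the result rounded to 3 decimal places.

From k distinct to k+1 distinct takes on average 26/(26-k) respondents.
Only the k = 21 term is needed: E = 26/5 = 5.2000.

5.200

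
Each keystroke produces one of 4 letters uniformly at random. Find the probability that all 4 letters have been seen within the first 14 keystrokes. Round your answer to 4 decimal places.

0.9291

By inclusion–exclusion over which letters are missing,
P(all seen) = Σ_{j=0}^{4} (-1)^j C(4,j)((4-j)/4)^14
= 1.00000 - 0.07127 + 0.00037 - 0.00000 + 0.00000
= 0.92909.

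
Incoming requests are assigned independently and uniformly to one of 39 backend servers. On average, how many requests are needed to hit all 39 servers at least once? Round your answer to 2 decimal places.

The wait to go from k to k+1 distinct servers is geometric with mean 39/(39-k).
E[T] = 39/39 + 39/38 + 39/37 + ... + 39/2 + 39/1 = 39·H_{39}.
H_{39} = 4.254, so E[T] = 165.888.

165.89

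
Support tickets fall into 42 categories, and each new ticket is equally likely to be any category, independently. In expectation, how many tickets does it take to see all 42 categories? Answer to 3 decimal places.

181.723

After k distinct categories have appeared, the next ticket gives a new one with probability (42-k)/42, so the expected wait for the (k+1)-th is 42/(42-k).
E[T] = 42/42 + 42/41 + 42/40 + ... + 42/2 + 42/1 = 42·H_{42}.
H_{42} = 4.3267, so E[T] = 181.7232.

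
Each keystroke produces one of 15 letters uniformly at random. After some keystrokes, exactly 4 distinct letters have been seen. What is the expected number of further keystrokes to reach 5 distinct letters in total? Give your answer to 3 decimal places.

The wait to go from k to k+1 distinct letters is geometric with mean 15/(15-k).
Only the k = 4 term is needed: E = 15/11 = 1.3636.

1.364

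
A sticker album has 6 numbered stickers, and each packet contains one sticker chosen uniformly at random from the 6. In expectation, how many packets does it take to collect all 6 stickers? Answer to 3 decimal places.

After k distinct stickers have appeared, the next packet gives a new one with probability (6-k)/6, so the expected wait for the (k+1)-th is 6/(6-k).
E[T] = 6/6 + 6/5 + 6/4 + 6/3 + 6/2 + 6/1 = 6·H_{6}.
H_{6} = 2.4500, so E[T] = 14.7000.

14.700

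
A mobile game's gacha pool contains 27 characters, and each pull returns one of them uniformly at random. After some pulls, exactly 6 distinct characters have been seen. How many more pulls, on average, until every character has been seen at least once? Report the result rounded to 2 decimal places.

98.42

From k distinct to k+1 distinct takes on average 27/(27-k) pulls.
Sum over k = 6,...,26: E = 27/21 + 27/20 + 27/19 + ... + 27/2 + 27/1 = 98.425.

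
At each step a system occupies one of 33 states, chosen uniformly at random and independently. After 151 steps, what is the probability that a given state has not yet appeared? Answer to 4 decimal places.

On each step the fixed state fails to appear with probability 32/33.
P(still missing after 151) = (32/33)^151 = 0.00959.

0.0096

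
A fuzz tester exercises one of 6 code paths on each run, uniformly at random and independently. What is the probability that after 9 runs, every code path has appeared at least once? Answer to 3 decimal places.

0.189

By inclusion–exclusion over which code paths are missing,
P(all seen) = Σ_{j=0}^{6} (-1)^j C(6,j)((6-j)/6)^9
= 1.0000 - 1.1628 + 0.3902 - 0.0391 + 0.0008 - 0.0000 + 0.0000
= 0.1890.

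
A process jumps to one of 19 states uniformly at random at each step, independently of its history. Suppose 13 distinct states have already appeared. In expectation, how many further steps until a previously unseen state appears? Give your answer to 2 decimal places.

3.17

Each step yields a new state with probability (19-13)/19 = 6/19, so the wait is geometric with mean 19/6.
E = 19/6 = 3.167.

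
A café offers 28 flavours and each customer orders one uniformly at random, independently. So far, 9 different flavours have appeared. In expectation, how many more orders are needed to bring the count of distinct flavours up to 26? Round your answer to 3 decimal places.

57.337

The wait to go from k to k+1 distinct flavours is geometric with mean 28/(28-k).
Sum over k = 9,...,25: E = 28/19 + 28/18 + 28/17 + ... + 28/4 + 28/3 = 57.3367.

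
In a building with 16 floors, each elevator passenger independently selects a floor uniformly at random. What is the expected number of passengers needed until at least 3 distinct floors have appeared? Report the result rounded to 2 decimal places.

Going from k to k+1 distinct takes a geometric number of passengers with mean 16/(16-k).
Sum over k = 0,...,2: E = 16/16 + 16/15 + 16/14 = 3.210.

3.21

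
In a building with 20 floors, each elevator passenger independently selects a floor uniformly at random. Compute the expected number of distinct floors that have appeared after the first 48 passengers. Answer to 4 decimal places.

For each floor, P(seen in 48 passengers) = 1 - (19/20)^48 = 0.91474.
By linearity of expectation, E[distinct seen] = 20·(1 - (19/20)^48) = 18.29485.

18.2948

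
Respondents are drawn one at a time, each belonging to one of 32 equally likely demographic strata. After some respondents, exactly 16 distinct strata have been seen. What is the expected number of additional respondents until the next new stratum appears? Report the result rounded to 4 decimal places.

2.0000

Each respondent yields a new stratum with probability (32-16)/32 = 16/32, so the wait is geometric with mean 32/16.
E = 32/16 = 2.00000.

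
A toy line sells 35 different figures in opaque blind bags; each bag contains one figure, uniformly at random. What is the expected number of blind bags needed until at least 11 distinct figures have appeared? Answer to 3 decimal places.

12.979

With k distinct figures already seen, the next new one arrives after an expected 35/(35-k) blind bags.
Sum over k = 0,...,10: E = 35/35 + 35/34 + 35/33 + ... + 35/26 + 35/25 = 12.9788.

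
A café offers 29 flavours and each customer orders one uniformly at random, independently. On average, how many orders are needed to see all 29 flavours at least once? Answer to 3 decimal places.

114.888

The wait to go from k to k+1 distinct flavours is geometric with mean 29/(29-k).
E[T] = 29/29 + 29/28 + 29/27 + ... + 29/2 + 29/1 = 29·H_{29}.
H_{29} = 3.9617, so E[T] = 114.8880.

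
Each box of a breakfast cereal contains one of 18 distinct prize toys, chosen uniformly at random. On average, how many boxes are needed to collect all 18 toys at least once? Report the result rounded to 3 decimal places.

The wait to go from k to k+1 distinct toys is geometric with mean 18/(18-k).
E[T] = 18/18 + 18/17 + 18/16 + ... + 18/2 + 18/1 = 18·H_{18}.
H_{18} = 3.4951, so E[T] = 62.9119.

62.912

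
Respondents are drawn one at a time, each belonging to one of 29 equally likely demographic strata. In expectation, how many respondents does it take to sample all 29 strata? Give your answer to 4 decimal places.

Split into phases: going from k distinct to k+1 distinct takes on average 29/(29-k) respondents.
E[T] = 29/29 + 29/28 + 29/27 + ... + 29/2 + 29/1 = 29·H_{29}.
H_{29} = 3.96165, so E[T] = 114.88796.

114.8880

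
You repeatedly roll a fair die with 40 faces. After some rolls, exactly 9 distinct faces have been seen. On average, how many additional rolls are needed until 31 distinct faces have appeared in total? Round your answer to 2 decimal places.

The wait to go from k to k+1 distinct faces is geometric with mean 40/(40-k).
Sum over k = 9,...,30: E = 40/31 + 40/30 + 40/29 + ... + 40/11 + 40/10 = 47.931.

47.93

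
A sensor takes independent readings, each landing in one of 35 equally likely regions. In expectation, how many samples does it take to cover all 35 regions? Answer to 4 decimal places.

145.1373

After k distinct regions have appeared, the next sample gives a new one with probability (35-k)/35, so the expected wait for the (k+1)-th is 35/(35-k).
E[T] = 35/35 + 35/34 + 35/33 + ... + 35/2 + 35/1 = 35·H_{35}.
H_{35} = 4.14678, so E[T] = 145.13735.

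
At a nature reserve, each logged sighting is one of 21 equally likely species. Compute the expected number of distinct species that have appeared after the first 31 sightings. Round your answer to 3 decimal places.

For each species, P(seen in 31 sightings) = 1 - (20/21)^31 = 0.7796.
By linearity of expectation, E[distinct seen] = 21·(1 - (20/21)^31) = 16.3725.

16.372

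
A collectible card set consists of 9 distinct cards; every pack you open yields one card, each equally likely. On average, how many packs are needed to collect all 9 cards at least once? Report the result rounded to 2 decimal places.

After k distinct cards have appeared, the next pack gives a new one with probability (9-k)/9, so the expected wait for the (k+1)-th is 9/(9-k).
E[T] = 9/9 + 9/8 + 9/7 + ... + 9/2 + 9/1 = 9·H_{9}.
H_{9} = 2.829, so E[T] = 25.461.

25.46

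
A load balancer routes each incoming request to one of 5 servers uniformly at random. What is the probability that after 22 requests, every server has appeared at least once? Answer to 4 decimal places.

0.9632

Let A_i be the event that server i is missing after 22 requests. By inclusion–exclusion on the A_i,
P(all seen) = Σ_{j=0}^{5} (-1)^j C(5,j)((5-j)/5)^22
= 1.00000 - 0.03689 + 0.00013 - 0.00000 + 0.00000 - 0.00000
= 0.96324.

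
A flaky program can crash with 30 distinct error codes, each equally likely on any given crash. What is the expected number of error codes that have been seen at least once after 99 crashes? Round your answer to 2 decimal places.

For each error code, P(seen in 99 crashes) = 1 - (29/30)^99 = 0.965.
By linearity of expectation, E[distinct seen] = 30·(1 - (29/30)^99) = 28.954.

28.95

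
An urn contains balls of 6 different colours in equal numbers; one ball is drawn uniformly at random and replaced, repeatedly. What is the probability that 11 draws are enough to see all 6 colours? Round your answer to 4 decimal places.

0.3562

Let A_i be the event that colour i is missing after 11 draws. By inclusion–exclusion on the A_i,
P(all seen) = Σ_{j=0}^{6} (-1)^j C(6,j)((6-j)/6)^11
= 1.00000 - 0.80753 + 0.17342 - 0.00977 + 0.00008 - 0.00000 + 0.00000
= 0.35621.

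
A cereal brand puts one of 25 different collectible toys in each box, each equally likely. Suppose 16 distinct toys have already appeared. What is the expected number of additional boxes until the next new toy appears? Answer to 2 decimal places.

Each box yields a new toy with probability (25-16)/25 = 9/25, so the wait is geometric with mean 25/9.
E = 25/9 = 2.778.

2.78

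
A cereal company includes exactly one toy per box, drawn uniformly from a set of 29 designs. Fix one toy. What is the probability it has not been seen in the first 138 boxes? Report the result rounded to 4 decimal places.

On each box the fixed toy fails to appear with probability 28/29.
P(still missing after 138) = (28/29)^138 = 0.00789.

0.0079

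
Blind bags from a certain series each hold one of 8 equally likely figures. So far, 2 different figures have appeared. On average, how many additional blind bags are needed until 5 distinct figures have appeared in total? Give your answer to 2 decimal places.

From k distinct to k+1 distinct takes on average 8/(8-k) blind bags.
Sum over k = 2,...,4: E = 8/6 + 8/5 + 8/4 = 4.933.

4.93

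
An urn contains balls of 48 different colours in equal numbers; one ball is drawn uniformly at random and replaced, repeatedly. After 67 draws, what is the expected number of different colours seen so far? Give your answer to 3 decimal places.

36.288

For each colour, P(seen in 67 draws) = 1 - (47/48)^67 = 0.7560.
By linearity of expectation, E[distinct seen] = 48·(1 - (47/48)^67) = 36.2879.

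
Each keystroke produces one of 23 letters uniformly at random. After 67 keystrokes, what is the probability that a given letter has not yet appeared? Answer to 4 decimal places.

0.0509

On each keystroke the fixed letter fails to appear with probability 22/23.
P(still missing after 67) = (22/23)^67 = 0.05088.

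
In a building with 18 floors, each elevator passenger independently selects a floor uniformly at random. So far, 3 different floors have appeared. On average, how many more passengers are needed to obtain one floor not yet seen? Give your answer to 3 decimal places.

1.200

Each passenger yields a new floor with probability (18-3)/18 = 15/18, so the wait is geometric with mean 18/15.
E = 18/15 = 1.2000.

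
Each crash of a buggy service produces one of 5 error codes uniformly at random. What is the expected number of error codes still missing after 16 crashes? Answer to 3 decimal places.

0.141

For each error code, P(unseen after 16) = (4/5)^16 = 0.0281.
By linearity of expectation, E[unseen] = 5·(4/5)^16 = 0.1407.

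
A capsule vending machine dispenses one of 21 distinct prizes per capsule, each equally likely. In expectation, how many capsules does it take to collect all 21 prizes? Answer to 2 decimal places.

76.55

The wait to go from k to k+1 distinct prizes is geometric with mean 21/(21-k).
E[T] = 21/21 + 21/20 + 21/19 + ... + 21/2 + 21/1 = 21·H_{21}.
H_{21} = 3.645, so E[T] = 76.553.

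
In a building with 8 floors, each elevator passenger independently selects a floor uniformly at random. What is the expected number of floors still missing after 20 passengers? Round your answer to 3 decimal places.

0.554

For each floor, P(unseen after 20) = (7/8)^20 = 0.0692.
By linearity of expectation, E[unseen] = 8·(7/8)^20 = 0.5537.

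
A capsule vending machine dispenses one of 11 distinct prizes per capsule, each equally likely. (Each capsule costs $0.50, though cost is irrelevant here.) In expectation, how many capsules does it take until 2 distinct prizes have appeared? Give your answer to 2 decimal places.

Going from k to k+1 distinct takes a geometric number of capsules with mean 11/(11-k).
Sum over k = 0,...,1: E = 11/11 + 11/10 = 2.100.

2.10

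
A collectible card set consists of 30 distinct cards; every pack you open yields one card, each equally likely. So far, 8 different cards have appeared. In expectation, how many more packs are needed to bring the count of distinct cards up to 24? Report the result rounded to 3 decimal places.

37.224

With k distinct cards already seen, the next new one takes an expected 30/(30-k) packs.
Sum over k = 8,...,23: E = 30/22 + 30/21 + 30/20 + ... + 30/8 + 30/7 = 37.2244.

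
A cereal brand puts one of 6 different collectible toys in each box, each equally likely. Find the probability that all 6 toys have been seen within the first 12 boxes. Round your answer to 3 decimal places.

0.438

Let A_i be the event that toy i is missing after 12 boxes. By inclusion–exclusion on the A_i,
P(all seen) = Σ_{j=0}^{6} (-1)^j C(6,j)((6-j)/6)^12
= 1.0000 - 0.6729 + 0.1156 - 0.0049 + 0.0000 - 0.0000 + 0.0000
= 0.4378.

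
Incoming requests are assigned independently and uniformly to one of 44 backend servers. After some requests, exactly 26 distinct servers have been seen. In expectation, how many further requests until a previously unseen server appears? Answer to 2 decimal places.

The number of requests until the next new server is geometric with success probability 18/44, so its mean is 44/18.
E = 44/18 = 2.444.

2.44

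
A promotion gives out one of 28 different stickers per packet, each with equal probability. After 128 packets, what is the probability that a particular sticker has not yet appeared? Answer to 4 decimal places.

On each packet the fixed sticker fails to appear with probability 27/28.
P(still missing after 128) = (27/28)^128 = 0.00951.

0.0095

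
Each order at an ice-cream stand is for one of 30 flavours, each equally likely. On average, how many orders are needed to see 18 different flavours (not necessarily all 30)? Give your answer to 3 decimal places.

Going from k to k+1 distinct takes a geometric number of orders with mean 30/(30-k).
Sum over k = 0,...,17: E = 30/30 + 30/29 + 30/28 + ... + 30/14 + 30/13 = 26.7533.

26.753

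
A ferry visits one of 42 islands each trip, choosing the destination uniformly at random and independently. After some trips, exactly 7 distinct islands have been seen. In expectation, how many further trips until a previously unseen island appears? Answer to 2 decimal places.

Each trip yields a new island with probability (42-7)/42 = 35/42, so the wait is geometric with mean 42/35.
E = 42/35 = 1.200.

1.20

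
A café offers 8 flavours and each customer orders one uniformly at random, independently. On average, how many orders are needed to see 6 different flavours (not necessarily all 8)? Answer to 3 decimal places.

With k distinct flavours already seen, the next new one arrives after an expected 8/(8-k) orders.
Sum over k = 0,...,5: E = 8/8 + 8/7 + 8/6 + 8/5 + 8/4 + 8/3 = 9.7429.

9.743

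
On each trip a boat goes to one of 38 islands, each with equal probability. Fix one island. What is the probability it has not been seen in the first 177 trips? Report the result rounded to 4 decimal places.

0.0089

On each trip the fixed island fails to appear with probability 37/38.
P(still missing after 177) = (37/38)^177 = 0.00891.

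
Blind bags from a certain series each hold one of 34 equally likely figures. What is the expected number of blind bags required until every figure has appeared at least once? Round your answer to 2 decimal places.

140.02

The wait to go from k to k+1 distinct figures is geometric with mean 34/(34-k).
E[T] = 34/34 + 34/33 + 34/32 + ... + 34/2 + 34/1 = 34·H_{34}.
H_{34} = 4.118, so E[T] = 140.019.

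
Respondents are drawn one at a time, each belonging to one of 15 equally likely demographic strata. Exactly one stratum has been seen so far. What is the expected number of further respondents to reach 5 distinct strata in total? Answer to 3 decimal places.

4.839

The wait to go from k to k+1 distinct strata is geometric with mean 15/(15-k).
Sum over k = 1,...,4: E = 15/14 + 15/13 + 15/12 + 15/11 = 4.8389.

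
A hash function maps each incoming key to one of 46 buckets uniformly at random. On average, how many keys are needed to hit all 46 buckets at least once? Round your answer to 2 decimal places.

The wait to go from k to k+1 distinct buckets is geometric with mean 46/(46-k).
E[T] = 46/46 + 46/45 + 46/44 + ... + 46/2 + 46/1 = 46·H_{46}.
H_{46} = 4.417, so E[T] = 203.168.

203.17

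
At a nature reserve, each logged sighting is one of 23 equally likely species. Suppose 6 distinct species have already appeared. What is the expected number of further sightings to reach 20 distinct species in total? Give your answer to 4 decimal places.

From k distinct to k+1 distinct takes on average 23/(23-k) sightings.
Sum over k = 6,...,19: E = 23/17 + 23/16 + 23/15 + ... + 23/5 + 23/4 = 36.94304.

36.9430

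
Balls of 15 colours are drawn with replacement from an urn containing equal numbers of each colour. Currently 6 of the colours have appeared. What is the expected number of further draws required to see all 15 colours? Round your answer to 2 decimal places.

With k distinct colours already seen, the next new one takes an expected 15/(15-k) draws.
Sum over k = 6,...,14: E = 15/9 + 15/8 + 15/7 + ... + 15/2 + 15/1 = 42.435.

42.43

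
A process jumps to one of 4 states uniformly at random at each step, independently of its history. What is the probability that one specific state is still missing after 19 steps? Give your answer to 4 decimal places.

0.0042

On each step the fixed state fails to appear with probability 3/4.
P(still missing after 19) = (3/4)^19 = 0.00423.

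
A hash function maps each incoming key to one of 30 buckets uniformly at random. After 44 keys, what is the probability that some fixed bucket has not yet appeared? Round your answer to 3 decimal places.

On each key the fixed bucket fails to appear with probability 29/30.
P(still missing after 44) = (29/30)^44 = 0.2250.

0.225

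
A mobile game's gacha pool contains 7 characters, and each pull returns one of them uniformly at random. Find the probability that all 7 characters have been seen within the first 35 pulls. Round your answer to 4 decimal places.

Let A_i be the event that character i is missing after 35 pulls. By inclusion–exclusion on the A_i,
P(all seen) = Σ_{j=0}^{7} (-1)^j C(7,j)((7-j)/7)^35
= 1.00000 - 0.03177 + 0.00016 - 0.00000 + 0.00000 - 0.00000 + 0.00000 - 0.00000
= 0.96840.

0.9684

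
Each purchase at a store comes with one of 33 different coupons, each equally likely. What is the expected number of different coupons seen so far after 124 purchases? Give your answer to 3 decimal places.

For each coupon, P(seen in 124 purchases) = 1 - (32/33)^124 = 0.9780.
By linearity of expectation, E[distinct seen] = 33·(1 - (32/33)^124) = 32.2733.

32.273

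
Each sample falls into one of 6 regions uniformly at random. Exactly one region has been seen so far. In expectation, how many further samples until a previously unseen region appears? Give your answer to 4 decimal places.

The number of samples until the next new region is geometric with success probability 5/6, so its mean is 6/5.
E = 6/5 = 1.20000.

1.2000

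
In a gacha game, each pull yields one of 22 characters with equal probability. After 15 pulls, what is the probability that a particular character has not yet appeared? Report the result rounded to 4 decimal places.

On each pull the fixed character fails to appear with probability 21/22.
P(still missing after 15) = (21/22)^15 = 0.49768.

0.4977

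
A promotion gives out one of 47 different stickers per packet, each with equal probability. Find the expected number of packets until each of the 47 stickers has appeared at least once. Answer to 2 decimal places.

After k distinct stickers have appeared, the next packet gives a new one with probability (47-k)/47, so the expected wait for the (k+1)-th is 47/(47-k).
E[T] = 47/47 + 47/46 + 47/45 + ... + 47/2 + 47/1 = 47·H_{47}.
H_{47} = 4.438, so E[T] = 208.584.

208.58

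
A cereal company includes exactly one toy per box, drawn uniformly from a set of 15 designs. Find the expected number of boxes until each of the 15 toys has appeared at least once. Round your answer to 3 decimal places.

The wait to go from k to k+1 distinct toys is geometric with mean 15/(15-k).
E[T] = 15/15 + 15/14 + 15/13 + ... + 15/2 + 15/1 = 15·H_{15}.
H_{15} = 3.3182, so E[T] = 49.7734.

49.773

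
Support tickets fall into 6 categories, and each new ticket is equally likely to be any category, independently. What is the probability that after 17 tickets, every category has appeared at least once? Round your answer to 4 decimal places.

Let A_i be the event that category i is missing after 17 tickets. By inclusion–exclusion on the A_i,
P(all seen) = Σ_{j=0}^{6} (-1)^j C(6,j)((6-j)/6)^17
= 1.00000 - 0.27044 + 0.01522 - 0.00015 + 0.00000 - 0.00000 + 0.00000
= 0.74463.

0.7446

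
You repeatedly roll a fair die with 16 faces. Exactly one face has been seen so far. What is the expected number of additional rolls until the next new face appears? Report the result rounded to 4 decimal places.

The number of rolls until the next new face is geometric with success probability 15/16, so its mean is 16/15.
E = 16/15 = 1.06667.

1.0667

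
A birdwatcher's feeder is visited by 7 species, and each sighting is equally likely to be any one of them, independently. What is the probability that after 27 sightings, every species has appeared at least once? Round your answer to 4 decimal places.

Let A_i be the event that species i is missing after 27 sightings. By inclusion–exclusion on the A_i,
P(all seen) = Σ_{j=0}^{7} (-1)^j C(7,j)((7-j)/7)^27
= 1.00000 - 0.10903 + 0.00238 - 0.00001 + 0.00000 - 0.00000 + 0.00000 - 0.00000
= 0.89334.

0.8933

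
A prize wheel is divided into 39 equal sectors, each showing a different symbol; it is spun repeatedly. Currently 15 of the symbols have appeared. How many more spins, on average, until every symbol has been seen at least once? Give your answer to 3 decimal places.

From k distinct to k+1 distinct takes on average 39/(39-k) spins.
Sum over k = 15,...,38: E = 39/24 + 39/23 + 39/22 + ... + 39/2 + 39/1 = 147.2624.

147.262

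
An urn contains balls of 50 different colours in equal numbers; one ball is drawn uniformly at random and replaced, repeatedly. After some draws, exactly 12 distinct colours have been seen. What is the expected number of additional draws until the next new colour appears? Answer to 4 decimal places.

1.3158

The number of draws until the next new colour is geometric with success probability 38/50, so its mean is 50/38.
E = 50/38 = 1.31579.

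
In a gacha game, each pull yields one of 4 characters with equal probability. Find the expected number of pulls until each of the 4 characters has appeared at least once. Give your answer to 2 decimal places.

8.33

Split into phases: going from k distinct to k+1 distinct takes on average 4/(4-k) pulls.
E[T] = 4/4 + 4/3 + 4/2 + 4/1 = 4·H_{4}.
H_{4} = 2.083, so E[T] = 8.333.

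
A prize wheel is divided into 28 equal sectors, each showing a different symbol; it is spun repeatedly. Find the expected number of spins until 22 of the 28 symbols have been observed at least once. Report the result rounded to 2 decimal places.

With k distinct symbols already seen, the next new one arrives after an expected 28/(28-k) spins.
Sum over k = 0,...,21: E = 28/28 + 28/27 + 28/26 + ... + 28/8 + 28/7 = 41.361.

41.36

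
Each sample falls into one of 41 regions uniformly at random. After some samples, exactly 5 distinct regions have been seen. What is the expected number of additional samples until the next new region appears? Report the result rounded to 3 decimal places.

Each sample yields a new region with probability (41-5)/41 = 36/41, so the wait is geometric with mean 41/36.
E = 41/36 = 1.1389.

1.139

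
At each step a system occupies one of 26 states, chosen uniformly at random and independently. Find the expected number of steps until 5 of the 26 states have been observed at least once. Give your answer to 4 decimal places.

5.4356

With k distinct states already seen, the next new one arrives after an expected 26/(26-k) steps.
Sum over k = 0,...,4: E = 26/26 + 26/25 + 26/24 + 26/23 + 26/22 = 5.43559.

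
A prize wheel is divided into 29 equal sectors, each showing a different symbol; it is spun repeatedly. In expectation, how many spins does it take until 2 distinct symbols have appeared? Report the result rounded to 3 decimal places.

With k distinct symbols already seen, the next new one arrives after an expected 29/(29-k) spins.
Sum over k = 0,...,1: E = 29/29 + 29/28 = 2.0357.

2.036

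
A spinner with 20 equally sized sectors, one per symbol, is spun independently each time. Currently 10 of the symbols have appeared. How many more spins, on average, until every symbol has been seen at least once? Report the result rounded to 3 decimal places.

With k distinct symbols already seen, the next new one takes an expected 20/(20-k) spins.
Sum over k = 10,...,19: E = 20/10 + 20/9 + 20/8 + ... + 20/2 + 20/1 = 58.5794.

58.579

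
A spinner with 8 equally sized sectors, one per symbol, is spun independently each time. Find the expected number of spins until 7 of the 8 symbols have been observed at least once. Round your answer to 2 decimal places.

13.74

Going from k to k+1 distinct takes a geometric number of spins with mean 8/(8-k).
Sum over k = 0,...,6: E = 8/8 + 8/7 + 8/6 + ... + 8/3 + 8/2 = 13.743.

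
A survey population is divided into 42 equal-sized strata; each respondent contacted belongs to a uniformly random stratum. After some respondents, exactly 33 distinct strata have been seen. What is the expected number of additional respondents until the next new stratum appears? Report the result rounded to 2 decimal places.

The number of respondents until the next new stratum is geometric with success probability 9/42, so its mean is 42/9.
E = 42/9 = 4.667.

4.67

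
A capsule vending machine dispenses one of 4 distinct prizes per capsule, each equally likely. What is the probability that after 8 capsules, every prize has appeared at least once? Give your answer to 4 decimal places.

0.6229

By inclusion–exclusion over which prizes are missing,
P(all seen) = Σ_{j=0}^{4} (-1)^j C(4,j)((4-j)/4)^8
= 1.00000 - 0.40045 + 0.02344 - 0.00006 + 0.00000
= 0.62292.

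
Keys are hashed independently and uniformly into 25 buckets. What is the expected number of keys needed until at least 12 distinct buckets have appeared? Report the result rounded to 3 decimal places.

Going from k to k+1 distinct takes a geometric number of keys with mean 25/(25-k).
Sum over k = 0,...,11: E = 25/25 + 25/24 + 25/23 + ... + 25/15 + 25/14 = 15.8956.

15.896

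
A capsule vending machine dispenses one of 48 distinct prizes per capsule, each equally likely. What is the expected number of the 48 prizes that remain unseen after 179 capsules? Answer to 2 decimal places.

For each prize, P(unseen after 179) = (47/48)^179 = 0.023.
By linearity of expectation, E[unseen] = 48·(47/48)^179 = 1.108.

1.11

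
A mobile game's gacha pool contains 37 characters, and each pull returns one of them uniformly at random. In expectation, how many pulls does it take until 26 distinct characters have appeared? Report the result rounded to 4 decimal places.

43.7232

With k distinct characters already seen, the next new one arrives after an expected 37/(37-k) pulls.
Sum over k = 0,...,25: E = 37/37 + 37/36 + 37/35 + ... + 37/13 + 37/12 = 43.72323.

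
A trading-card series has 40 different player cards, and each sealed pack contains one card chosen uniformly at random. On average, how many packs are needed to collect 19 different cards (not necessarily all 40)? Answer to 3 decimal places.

25.327

Going from k to k+1 distinct takes a geometric number of packs with mean 40/(40-k).
Sum over k = 0,...,18: E = 40/40 + 40/39 + 40/38 + ... + 40/23 + 40/22 = 25.3274.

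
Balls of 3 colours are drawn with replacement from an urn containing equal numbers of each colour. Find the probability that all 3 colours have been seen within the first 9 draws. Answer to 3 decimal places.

0.922

By inclusion–exclusion over which colours are missing,
P(all seen) = Σ_{j=0}^{3} (-1)^j C(3,j)((3-j)/3)^9
= 1.0000 - 0.0780 + 0.0002 - 0.0000
= 0.9221.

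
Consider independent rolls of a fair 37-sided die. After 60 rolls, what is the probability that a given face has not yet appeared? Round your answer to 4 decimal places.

Each roll misses the fixed face with probability (37-1)/37 = 36/37, independently.
P(still missing after 60) = (36/37)^60 = 0.19322.

0.1932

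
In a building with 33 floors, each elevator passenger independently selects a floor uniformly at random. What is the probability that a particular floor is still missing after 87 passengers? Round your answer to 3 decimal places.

On each passenger the fixed floor fails to appear with probability 32/33.
P(still missing after 87) = (32/33)^87 = 0.0688.

0.069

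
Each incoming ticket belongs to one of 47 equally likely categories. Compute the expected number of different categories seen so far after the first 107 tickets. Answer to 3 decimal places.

42.293

For each category, P(seen in 107 tickets) = 1 - (46/47)^107 = 0.8999.
By linearity of expectation, E[distinct seen] = 47·(1 - (46/47)^107) = 42.2933.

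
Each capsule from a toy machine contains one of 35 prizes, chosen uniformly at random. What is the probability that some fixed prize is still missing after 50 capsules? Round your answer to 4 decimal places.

Each capsule misses the fixed prize with probability (35-1)/35 = 34/35, independently.
P(still missing after 50) = (34/35)^50 = 0.23472.

0.2347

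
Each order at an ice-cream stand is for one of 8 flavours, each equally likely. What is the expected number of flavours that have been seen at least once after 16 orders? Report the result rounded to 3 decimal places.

7.055

For each flavour, P(seen in 16 orders) = 1 - (7/8)^16 = 0.8819.
By linearity of expectation, E[distinct seen] = 8·(1 - (7/8)^16) = 7.0555.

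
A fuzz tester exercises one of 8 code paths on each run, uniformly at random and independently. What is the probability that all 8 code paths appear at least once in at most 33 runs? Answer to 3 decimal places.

By inclusion–exclusion over which code paths are missing,
P(all seen) = Σ_{j=0}^{8} (-1)^j C(8,j)((8-j)/8)^33
= 1.0000 - 0.0976 + 0.0021 - 0.0000 + 0.0000 - 0.0000 + 0.0000 - 0.0000 + 0.0000
= 0.9045.

0.905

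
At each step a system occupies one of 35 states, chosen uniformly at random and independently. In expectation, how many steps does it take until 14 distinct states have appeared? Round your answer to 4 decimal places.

Going from k to k+1 distinct takes a geometric number of steps with mean 35/(35-k).
Sum over k = 0,...,13: E = 35/35 + 35/34 + 35/33 + ... + 35/23 + 35/22 = 17.54979.

17.5498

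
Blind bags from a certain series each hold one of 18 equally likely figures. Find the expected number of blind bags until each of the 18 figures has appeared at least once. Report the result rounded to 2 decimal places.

Split into phases: going from k distinct to k+1 distinct takes on average 18/(18-k) blind bags.
E[T] = 18/18 + 18/17 + 18/16 + ... + 18/2 + 18/1 = 18·H_{18}.
H_{18} = 3.495, so E[T] = 62.912.

62.91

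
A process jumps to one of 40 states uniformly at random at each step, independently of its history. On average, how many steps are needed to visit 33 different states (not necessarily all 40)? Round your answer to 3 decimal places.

67.427

With k distinct states already seen, the next new one arrives after an expected 40/(40-k) steps.
Sum over k = 0,...,32: E = 40/40 + 40/39 + 40/38 + ... + 40/9 + 40/8 = 67.4274.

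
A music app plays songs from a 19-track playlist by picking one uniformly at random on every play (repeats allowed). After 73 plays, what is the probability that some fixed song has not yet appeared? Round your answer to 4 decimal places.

0.0193

On each play the fixed song fails to appear with probability 18/19.
P(still missing after 73) = (18/19)^73 = 0.01931.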